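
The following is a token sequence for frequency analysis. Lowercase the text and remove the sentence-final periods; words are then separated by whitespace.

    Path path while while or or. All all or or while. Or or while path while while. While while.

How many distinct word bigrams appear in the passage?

19 tokens → 18 bigram windows in total.
Repeated bigrams (each contributes count−1 duplicates):
  while while: 4
  or or: 3
  or while: 2
  path while: 2
  while or: 2
8 duplicate windows → 18 − 8 = 10 distinct.

10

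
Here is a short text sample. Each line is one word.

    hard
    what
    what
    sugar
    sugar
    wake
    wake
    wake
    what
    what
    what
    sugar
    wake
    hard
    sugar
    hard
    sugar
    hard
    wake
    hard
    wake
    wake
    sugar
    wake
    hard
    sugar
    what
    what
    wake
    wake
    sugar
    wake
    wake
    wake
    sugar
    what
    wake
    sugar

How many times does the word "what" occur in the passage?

8

Scanning the 38 tokens for "what":
  position 2: what
  position 3: what
  position 9: what
  position 10: what
  position 11: what
  position 27: what
  position 28: what
  position 36: what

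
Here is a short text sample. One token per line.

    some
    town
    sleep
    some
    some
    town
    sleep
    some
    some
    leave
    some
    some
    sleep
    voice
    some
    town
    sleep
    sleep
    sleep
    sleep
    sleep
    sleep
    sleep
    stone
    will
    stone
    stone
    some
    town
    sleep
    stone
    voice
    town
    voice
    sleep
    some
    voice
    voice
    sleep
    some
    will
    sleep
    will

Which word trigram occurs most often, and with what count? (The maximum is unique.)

"sleep sleep sleep", 5 times

Trigram frequencies (highest first):
  sleep sleep sleep: 5
  some town sleep: 4
  town sleep some: 2
  sleep some some: 2
  voice sleep some: 2
  some some town: 1
  … (25 more, each ≤ 1)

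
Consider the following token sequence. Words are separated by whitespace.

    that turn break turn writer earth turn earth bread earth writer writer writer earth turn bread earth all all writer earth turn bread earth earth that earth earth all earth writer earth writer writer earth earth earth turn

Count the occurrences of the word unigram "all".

3

Scanning the 38 tokens for "all":
  position 18: all
  position 19: all
  position 29: all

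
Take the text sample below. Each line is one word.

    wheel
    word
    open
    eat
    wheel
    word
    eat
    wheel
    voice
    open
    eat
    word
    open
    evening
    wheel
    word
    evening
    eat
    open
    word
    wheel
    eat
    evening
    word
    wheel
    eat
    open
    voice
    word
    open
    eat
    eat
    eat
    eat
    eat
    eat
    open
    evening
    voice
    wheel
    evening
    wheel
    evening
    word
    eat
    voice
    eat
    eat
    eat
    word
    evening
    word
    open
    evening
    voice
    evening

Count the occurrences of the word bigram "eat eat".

7

Scanning the 55 overlapping bigram windows for "eat eat":
  position 31–32: eat eat
  position 32–33: eat eat
  position 33–34: eat eat
  position 34–35: eat eat
  position 35–36: eat eat
  position 47–48: eat eat
  position 48–49: eat eat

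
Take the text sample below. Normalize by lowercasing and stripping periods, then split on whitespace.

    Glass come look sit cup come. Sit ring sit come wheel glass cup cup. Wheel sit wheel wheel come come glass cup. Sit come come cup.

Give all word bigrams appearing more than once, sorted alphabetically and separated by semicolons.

Bigram counts meeting the condition (more than once):
  come come: 2
  glass cup: 2
  sit come: 2

come come; glass cup; sit come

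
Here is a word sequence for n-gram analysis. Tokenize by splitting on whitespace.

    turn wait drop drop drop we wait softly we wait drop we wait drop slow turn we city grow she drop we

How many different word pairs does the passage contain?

22 tokens → 21 bigram windows in total.
Repeated bigrams (each contributes count−1 duplicates):
  drop we: 3
  wait drop: 3
  we wait: 3
  drop drop: 2
7 duplicate windows → 21 − 7 = 14 distinct.

14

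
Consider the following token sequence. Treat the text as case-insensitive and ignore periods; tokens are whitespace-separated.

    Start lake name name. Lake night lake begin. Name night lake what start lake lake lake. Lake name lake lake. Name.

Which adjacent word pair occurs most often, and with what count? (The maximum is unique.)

Bigram frequencies (highest first):
  lake lake: 4
  lake name: 3
  start lake: 2
  name lake: 2
  night lake: 2
  name name: 1
  … (6 more, each ≤ 1)

"lake lake", 4 times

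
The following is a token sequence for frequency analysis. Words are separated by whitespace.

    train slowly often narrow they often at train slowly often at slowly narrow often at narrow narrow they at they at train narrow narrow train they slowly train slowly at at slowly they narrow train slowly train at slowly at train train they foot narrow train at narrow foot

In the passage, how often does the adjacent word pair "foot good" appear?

Scanning the 48 overlapping bigram windows for "foot good":
  (none found)

0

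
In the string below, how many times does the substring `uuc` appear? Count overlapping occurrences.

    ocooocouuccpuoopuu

1

Sliding a length-3 window over the 18 characters (16 positions):
  position 8–10: uuc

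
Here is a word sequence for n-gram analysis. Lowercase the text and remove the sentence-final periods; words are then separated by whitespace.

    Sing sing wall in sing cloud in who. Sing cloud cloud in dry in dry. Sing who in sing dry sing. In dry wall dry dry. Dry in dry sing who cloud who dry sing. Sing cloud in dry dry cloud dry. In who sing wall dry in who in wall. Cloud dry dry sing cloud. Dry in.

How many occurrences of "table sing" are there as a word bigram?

0

Scanning the 57 overlapping bigram windows for "table sing":
  (none found)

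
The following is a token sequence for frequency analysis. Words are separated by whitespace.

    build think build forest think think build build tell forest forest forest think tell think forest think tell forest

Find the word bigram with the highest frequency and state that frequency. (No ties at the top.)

"forest think", 3 times

Bigram frequencies (highest first):
  forest think: 3
  think build: 2
  tell forest: 2
  forest forest: 2
  think tell: 2
  build think: 1
  … (6 more, each ≤ 1)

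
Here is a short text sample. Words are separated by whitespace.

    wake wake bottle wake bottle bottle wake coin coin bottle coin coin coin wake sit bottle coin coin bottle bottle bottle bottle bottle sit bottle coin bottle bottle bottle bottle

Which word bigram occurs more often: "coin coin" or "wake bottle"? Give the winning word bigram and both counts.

"coin coin": 4 occurrences
"wake bottle": 2 occurrences

"coin coin" (4 vs 2)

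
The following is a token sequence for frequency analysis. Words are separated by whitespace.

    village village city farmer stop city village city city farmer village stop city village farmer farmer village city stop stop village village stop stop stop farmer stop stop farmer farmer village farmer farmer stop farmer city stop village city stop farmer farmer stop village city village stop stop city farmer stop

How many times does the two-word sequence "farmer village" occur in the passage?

Scanning the 50 overlapping bigram windows for "farmer village":
  position 10–11: farmer village
  position 16–17: farmer village
  position 30–31: farmer village

3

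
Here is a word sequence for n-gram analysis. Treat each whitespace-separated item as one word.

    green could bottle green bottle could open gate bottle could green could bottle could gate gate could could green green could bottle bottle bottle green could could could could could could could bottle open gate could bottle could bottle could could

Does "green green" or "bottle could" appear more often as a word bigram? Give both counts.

"bottle could" (5 vs 1)

"green green": 1 occurrence
"bottle could": 5 occurrences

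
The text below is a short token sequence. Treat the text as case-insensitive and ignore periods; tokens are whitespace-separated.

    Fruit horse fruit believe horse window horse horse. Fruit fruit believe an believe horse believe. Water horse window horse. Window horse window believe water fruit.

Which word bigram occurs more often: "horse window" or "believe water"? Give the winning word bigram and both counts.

"horse window": 4 occurrences
"believe water": 2 occurrences

"horse window" (4 vs 2)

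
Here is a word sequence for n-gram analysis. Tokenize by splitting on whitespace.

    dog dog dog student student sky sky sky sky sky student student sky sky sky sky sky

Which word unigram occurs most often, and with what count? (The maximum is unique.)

Unigram frequencies (highest first):
  sky: 10
  student: 4
  dog: 3

"sky", 10 times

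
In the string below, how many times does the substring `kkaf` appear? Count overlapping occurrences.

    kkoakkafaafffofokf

Sliding a length-4 window over the 18 characters (15 positions):
  position 5–8: kkaf

1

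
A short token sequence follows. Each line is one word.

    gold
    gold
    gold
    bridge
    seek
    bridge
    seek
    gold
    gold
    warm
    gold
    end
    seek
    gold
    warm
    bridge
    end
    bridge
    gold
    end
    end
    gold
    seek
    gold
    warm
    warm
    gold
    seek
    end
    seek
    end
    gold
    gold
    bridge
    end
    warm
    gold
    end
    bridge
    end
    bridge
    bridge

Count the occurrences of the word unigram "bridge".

8

Scanning the 42 tokens for "bridge":
  position 4: bridge
  position 6: bridge
  position 16: bridge
  position 18: bridge
  position 34: bridge
  position 39: bridge
  position 41: bridge
  position 42: bridge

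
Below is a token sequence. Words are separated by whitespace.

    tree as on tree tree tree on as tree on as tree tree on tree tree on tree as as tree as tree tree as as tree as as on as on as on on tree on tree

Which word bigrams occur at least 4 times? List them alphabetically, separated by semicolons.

as on; as tree; on as; on tree; tree as; tree on; tree tree

Bigram counts meeting the condition (at least 4 times):
  as on: 4
  as tree: 5
  on as: 4
  on tree: 5
  tree as: 5
  tree on: 5
  tree tree: 5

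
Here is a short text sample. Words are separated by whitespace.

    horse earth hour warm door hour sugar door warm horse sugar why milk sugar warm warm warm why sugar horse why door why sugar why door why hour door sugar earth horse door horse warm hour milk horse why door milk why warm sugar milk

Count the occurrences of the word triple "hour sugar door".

Scanning the 43 overlapping trigram windows for "hour sugar door":
  position 6–8: hour sugar door

1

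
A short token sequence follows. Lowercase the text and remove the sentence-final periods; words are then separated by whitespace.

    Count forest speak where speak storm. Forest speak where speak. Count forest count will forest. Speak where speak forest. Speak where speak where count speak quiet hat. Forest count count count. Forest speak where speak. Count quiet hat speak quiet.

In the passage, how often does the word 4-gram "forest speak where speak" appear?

5

Scanning the 37 overlapping 4-gram windows for "forest speak where speak":
  position 2–5: forest speak where speak
  position 7–10: forest speak where speak
  position 15–18: forest speak where speak
  position 19–22: forest speak where speak
  position 32–35: forest speak where speak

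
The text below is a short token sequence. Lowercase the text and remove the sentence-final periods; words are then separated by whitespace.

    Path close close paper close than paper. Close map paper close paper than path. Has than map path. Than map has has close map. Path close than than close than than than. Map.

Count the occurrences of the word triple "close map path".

Scanning the 31 overlapping trigram windows for "close map path":
  position 23–25: close map path

1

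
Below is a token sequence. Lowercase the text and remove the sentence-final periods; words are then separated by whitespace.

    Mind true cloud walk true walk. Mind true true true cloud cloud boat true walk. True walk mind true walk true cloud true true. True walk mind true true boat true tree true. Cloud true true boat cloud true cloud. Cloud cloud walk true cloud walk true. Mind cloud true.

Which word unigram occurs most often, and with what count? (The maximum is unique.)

"true", 22 times

Unigram frequencies (highest first):
  true: 22
  cloud: 11
  walk: 8
  mind: 5
  boat: 3
  tree: 1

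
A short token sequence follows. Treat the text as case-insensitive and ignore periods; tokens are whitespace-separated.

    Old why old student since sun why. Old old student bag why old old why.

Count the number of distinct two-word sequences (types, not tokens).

9

15 tokens → 14 bigram windows in total.
Repeated bigrams (each contributes count−1 duplicates):
  why old: 3
  old old: 2
  old student: 2
  old why: 2
5 duplicate windows → 14 − 5 = 9 distinct.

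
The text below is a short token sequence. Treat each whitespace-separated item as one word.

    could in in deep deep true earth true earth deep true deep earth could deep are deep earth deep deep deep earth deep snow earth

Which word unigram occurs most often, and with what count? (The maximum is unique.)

"deep", 10 times

Unigram frequencies (highest first):
  deep: 10
  earth: 6
  true: 3
  could: 2
  in: 2
  are: 1
  … (1 more, each ≤ 1)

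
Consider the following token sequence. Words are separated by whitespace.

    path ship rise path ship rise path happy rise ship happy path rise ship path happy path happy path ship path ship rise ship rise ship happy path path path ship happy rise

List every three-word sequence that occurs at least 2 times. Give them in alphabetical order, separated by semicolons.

Trigram counts meeting the condition (at least 2 times):
  path happy path: 2
  path ship rise: 3
  rise ship happy: 2
  ship happy path: 2
  ship rise path: 2
  ship rise ship: 2

path happy path; path ship rise; rise ship happy; ship happy path; ship rise path; ship rise ship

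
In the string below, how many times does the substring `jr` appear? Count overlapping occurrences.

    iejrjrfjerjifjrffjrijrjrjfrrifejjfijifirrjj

6

Sliding a length-2 window over the 43 characters (42 positions):
  position 3–4: jr
  position 5–6: jr
  position 14–15: jr
  position 18–19: jr
  position 21–22: jr
  position 23–24: jr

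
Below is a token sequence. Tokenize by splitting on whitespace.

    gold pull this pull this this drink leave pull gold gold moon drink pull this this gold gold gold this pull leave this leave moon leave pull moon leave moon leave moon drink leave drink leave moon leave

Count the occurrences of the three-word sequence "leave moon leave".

3

Scanning the 36 overlapping trigram windows for "leave moon leave":
  position 24–26: leave moon leave
  position 29–31: leave moon leave
  position 36–38: leave moon leave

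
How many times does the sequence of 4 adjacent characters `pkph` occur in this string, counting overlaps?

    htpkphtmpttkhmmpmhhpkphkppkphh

Sliding a length-4 window over the 30 characters (27 positions):
  position 3–6: pkph
  position 20–23: pkph
  position 26–29: pkph

3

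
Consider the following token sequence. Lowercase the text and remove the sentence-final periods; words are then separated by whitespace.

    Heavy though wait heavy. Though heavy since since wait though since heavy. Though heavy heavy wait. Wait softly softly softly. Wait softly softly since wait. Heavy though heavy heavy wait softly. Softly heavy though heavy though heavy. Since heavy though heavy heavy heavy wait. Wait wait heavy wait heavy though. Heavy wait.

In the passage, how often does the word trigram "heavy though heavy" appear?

7

Scanning the 50 overlapping trigram windows for "heavy though heavy":
  position 4–6: heavy though heavy
  position 12–14: heavy though heavy
  position 26–28: heavy though heavy
  position 33–35: heavy though heavy
  position 35–37: heavy though heavy
  position 39–41: heavy though heavy
  position 49–51: heavy though heavy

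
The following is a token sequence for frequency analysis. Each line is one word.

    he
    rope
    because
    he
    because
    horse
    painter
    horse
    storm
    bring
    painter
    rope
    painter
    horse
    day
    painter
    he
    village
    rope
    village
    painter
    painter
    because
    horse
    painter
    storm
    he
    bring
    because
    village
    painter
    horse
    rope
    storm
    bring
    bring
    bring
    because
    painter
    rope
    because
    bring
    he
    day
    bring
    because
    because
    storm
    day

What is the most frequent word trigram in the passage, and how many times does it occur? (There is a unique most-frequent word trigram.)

Trigram frequencies (highest first):
  because horse painter: 2
  he rope because: 1
  rope because he: 1
  because he because: 1
  he because horse: 1
  horse painter horse: 1
  … (40 more, each ≤ 1)

"because horse painter", 2 times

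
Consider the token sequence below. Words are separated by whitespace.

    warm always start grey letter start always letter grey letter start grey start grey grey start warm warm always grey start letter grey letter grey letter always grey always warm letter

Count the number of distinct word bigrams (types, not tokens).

18

31 tokens → 30 bigram windows in total.
Repeated bigrams (each contributes count−1 duplicates):
  grey letter: 4
  grey start: 3
  letter grey: 3
  start grey: 3
  always grey: 2
  letter start: 2
  warm always: 2
12 duplicate windows → 30 − 12 = 18 distinct.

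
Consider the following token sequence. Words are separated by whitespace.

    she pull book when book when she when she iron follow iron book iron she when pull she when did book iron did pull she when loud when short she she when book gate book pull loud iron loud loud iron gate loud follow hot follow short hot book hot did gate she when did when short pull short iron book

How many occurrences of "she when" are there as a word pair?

6

Scanning the 60 overlapping bigram windows for "she when":
  position 7–8: she when
  position 15–16: she when
  position 18–19: she when
  position 25–26: she when
  position 31–32: she when
  position 53–54: she when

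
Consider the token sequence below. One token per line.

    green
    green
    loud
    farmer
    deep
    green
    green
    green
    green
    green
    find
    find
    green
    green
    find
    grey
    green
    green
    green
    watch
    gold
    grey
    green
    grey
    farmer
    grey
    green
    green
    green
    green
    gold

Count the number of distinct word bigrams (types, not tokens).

31 tokens → 30 bigram windows in total.
Repeated bigrams (each contributes count−1 duplicates):
  green green: 11
  grey green: 3
  green find: 2
13 duplicate windows → 30 − 13 = 17 distinct.

17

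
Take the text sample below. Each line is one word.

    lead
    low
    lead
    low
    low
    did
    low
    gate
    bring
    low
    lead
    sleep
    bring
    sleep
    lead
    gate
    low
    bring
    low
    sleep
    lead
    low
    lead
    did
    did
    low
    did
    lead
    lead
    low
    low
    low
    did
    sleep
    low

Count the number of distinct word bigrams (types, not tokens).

35 tokens → 34 bigram windows in total.
Repeated bigrams (each contributes count−1 duplicates):
  lead low: 4
  low did: 3
  low lead: 3
  low low: 3
  bring low: 2
  did low: 2
  sleep lead: 2
12 duplicate windows → 34 − 12 = 22 distinct.

22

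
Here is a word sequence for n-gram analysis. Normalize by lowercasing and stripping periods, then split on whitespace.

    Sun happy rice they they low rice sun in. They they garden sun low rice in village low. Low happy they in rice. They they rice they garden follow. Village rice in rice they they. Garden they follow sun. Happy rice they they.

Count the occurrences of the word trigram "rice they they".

4

Scanning the 41 overlapping trigram windows for "rice they they":
  position 3–5: rice they they
  position 23–25: rice they they
  position 33–35: rice they they
  position 41–43: rice they they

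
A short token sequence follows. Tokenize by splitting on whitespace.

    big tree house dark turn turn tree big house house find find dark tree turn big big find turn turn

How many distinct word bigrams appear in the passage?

20 tokens → 19 bigram windows in total.
Repeated bigrams (each contributes count−1 duplicates):
  turn turn: 2
1 duplicate windows → 19 − 1 = 18 distinct.

18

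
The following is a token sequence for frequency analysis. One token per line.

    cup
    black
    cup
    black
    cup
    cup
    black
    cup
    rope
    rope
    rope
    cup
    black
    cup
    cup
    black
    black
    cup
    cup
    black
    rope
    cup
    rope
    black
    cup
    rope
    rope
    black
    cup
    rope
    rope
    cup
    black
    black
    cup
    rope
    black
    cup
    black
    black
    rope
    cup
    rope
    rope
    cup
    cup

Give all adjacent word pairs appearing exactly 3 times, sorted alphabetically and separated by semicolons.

Bigram counts meeting the condition (exactly 3 times):
  black black: 3
  rope black: 3

black black; rope black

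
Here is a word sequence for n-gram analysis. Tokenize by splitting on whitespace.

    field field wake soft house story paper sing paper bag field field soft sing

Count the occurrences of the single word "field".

Scanning the 14 tokens for "field":
  position 1: field
  position 2: field
  position 11: field
  position 12: field

4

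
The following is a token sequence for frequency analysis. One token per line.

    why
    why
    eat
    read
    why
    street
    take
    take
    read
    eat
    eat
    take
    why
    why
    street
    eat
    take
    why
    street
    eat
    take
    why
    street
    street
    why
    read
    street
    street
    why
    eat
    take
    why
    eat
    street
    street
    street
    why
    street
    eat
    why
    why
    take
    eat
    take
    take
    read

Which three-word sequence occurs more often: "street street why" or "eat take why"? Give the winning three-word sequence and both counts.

"street street why": 3 occurrences
"eat take why": 4 occurrences

"eat take why" (4 vs 3)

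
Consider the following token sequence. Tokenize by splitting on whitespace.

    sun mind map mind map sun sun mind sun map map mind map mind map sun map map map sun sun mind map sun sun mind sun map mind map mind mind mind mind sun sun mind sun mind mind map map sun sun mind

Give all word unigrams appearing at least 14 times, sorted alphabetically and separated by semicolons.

map; mind; sun

Unigram counts meeting the condition (at least 14 times):
  map: 14
  mind: 16
  sun: 15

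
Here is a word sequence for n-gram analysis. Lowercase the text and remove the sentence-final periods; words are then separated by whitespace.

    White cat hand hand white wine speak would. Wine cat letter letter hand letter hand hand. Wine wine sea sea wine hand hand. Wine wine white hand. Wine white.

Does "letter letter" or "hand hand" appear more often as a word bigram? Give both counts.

"letter letter": 1 occurrence
"hand hand": 3 occurrences

"hand hand" (3 vs 1)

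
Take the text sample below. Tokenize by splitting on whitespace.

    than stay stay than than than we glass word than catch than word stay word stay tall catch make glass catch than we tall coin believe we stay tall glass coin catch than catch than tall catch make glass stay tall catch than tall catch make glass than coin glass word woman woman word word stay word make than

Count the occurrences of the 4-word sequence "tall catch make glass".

Scanning the 56 overlapping 4-gram windows for "tall catch make glass":
  position 17–20: tall catch make glass
  position 36–39: tall catch make glass
  position 44–47: tall catch make glass

3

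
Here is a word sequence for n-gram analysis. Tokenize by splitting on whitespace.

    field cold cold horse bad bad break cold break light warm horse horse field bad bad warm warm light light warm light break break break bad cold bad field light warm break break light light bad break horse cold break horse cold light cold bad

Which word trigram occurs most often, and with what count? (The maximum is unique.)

Trigram frequencies (highest first):
  break horse cold: 2
  field cold cold: 1
  cold cold horse: 1
  cold horse bad: 1
  horse bad bad: 1
  bad bad break: 1
  … (36 more, each ≤ 1)

"break horse cold", 2 times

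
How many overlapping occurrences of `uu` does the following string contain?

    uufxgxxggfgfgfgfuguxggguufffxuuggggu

Sliding a length-2 window over the 36 characters (35 positions):
  position 1–2: uu
  position 24–25: uu
  position 30–31: uu

3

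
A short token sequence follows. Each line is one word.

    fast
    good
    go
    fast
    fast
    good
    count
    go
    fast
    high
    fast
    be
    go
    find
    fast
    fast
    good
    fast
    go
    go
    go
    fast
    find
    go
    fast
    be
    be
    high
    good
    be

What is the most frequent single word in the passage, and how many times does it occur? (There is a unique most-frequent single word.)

"fast", 10 times

Unigram frequencies (highest first):
  fast: 10
  go: 7
  good: 4
  be: 4
  high: 2
  find: 2
  … (1 more, each ≤ 1)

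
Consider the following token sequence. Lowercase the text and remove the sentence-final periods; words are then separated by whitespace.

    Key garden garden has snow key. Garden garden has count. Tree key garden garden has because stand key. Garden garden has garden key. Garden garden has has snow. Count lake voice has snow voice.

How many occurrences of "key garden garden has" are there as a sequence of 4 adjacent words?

5

Scanning the 31 overlapping 4-gram windows for "key garden garden has":
  position 1–4: key garden garden has
  position 6–9: key garden garden has
  position 12–15: key garden garden has
  position 18–21: key garden garden has
  position 23–26: key garden garden has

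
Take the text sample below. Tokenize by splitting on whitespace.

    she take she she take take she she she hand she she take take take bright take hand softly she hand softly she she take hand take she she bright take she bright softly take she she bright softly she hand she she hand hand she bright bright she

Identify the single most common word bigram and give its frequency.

Bigram frequencies (highest first):
  she she: 8
  take she: 5
  she take: 4
  she hand: 4
  she bright: 4
  take take: 3
  … (12 more, each ≤ 3)

"she she", 8 times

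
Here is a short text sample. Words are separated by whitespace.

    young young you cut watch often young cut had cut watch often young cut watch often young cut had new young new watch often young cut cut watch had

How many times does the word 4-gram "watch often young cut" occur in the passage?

Scanning the 26 overlapping 4-gram windows for "watch often young cut":
  position 5–8: watch often young cut
  position 11–14: watch often young cut
  position 15–18: watch often young cut
  position 23–26: watch often young cut

4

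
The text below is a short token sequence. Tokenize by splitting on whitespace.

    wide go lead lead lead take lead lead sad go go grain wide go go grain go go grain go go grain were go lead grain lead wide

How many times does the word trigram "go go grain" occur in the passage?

4

Scanning the 26 overlapping trigram windows for "go go grain":
  position 10–12: go go grain
  position 14–16: go go grain
  position 17–19: go go grain
  position 20–22: go go grain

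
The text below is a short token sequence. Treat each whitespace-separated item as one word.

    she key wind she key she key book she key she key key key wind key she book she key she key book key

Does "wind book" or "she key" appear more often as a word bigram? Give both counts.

"wind book": 0 occurrences
"she key": 7 occurrences

"she key" (7 vs 0)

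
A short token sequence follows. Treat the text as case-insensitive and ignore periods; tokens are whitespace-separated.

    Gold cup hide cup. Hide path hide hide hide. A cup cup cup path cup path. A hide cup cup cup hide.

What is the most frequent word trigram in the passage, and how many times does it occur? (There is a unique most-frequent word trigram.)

"cup cup cup", 2 times

Trigram frequencies (highest first):
  cup cup cup: 2
  gold cup hide: 1
  cup hide cup: 1
  hide cup hide: 1
  cup hide path: 1
  hide path hide: 1
  … (13 more, each ≤ 1)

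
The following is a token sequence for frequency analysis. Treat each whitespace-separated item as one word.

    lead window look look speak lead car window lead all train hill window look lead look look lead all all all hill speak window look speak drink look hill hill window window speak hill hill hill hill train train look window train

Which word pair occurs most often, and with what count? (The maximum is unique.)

"hill hill", 4 times

Bigram frequencies (highest first):
  hill hill: 4
  window look: 3
  look look: 2
  look speak: 2
  lead all: 2
  hill window: 2
  … (24 more, each ≤ 2)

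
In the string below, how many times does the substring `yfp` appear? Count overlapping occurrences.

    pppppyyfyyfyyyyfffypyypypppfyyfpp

1

Sliding a length-3 window over the 33 characters (31 positions):
  position 30–32: yfp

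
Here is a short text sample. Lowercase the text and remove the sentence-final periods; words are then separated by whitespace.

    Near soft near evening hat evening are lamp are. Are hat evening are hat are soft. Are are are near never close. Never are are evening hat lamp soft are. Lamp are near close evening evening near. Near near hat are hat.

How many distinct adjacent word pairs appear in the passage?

27

42 tokens → 41 bigram windows in total.
Repeated bigrams (each contributes count−1 duplicates):
  are are: 4
  are hat: 3
  are lamp: 2
  are near: 2
  evening are: 2
  evening hat: 2
  hat are: 2
  hat evening: 2
  … (3 more repeated)
14 duplicate windows → 41 − 14 = 27 distinct.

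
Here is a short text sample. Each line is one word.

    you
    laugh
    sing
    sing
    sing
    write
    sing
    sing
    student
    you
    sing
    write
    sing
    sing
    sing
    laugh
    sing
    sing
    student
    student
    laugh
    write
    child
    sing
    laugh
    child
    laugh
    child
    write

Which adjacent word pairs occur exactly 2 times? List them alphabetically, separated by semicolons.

Bigram counts meeting the condition (exactly 2 times):
  laugh child: 2
  laugh sing: 2
  sing laugh: 2
  sing student: 2
  sing write: 2
  write sing: 2

laugh child; laugh sing; sing laugh; sing student; sing write; write sing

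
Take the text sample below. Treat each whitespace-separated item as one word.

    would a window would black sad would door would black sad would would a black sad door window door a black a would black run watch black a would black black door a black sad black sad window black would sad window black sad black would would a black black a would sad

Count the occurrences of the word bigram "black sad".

6

Scanning the 52 overlapping bigram windows for "black sad":
  position 5–6: black sad
  position 10–11: black sad
  position 15–16: black sad
  position 34–35: black sad
  position 36–37: black sad
  position 43–44: black sad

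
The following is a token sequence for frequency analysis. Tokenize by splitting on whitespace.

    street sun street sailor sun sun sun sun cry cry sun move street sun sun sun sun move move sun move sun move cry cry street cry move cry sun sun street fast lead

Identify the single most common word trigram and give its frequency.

"sun sun sun", 4 times

Trigram frequencies (highest first):
  sun sun sun: 4
  move sun move: 2
  street sun street: 1
  sun street sailor: 1
  street sailor sun: 1
  sailor sun sun: 1
  … (22 more, each ≤ 1)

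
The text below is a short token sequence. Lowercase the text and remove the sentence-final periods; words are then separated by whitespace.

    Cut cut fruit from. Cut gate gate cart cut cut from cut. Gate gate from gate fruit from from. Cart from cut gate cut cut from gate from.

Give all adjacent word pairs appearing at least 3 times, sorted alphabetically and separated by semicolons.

Bigram counts meeting the condition (at least 3 times):
  cut cut: 3
  cut gate: 3
  from cut: 3

cut cut; cut gate; from cut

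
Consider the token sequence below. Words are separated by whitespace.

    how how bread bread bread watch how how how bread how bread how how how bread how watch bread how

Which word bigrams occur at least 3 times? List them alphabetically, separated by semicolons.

bread how; how bread; how how

Bigram counts meeting the condition (at least 3 times):
  bread how: 4
  how bread: 4
  how how: 5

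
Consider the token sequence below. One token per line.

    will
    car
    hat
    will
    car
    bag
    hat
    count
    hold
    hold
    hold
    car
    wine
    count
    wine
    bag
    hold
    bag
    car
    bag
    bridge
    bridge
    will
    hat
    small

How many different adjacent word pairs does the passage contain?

25 tokens → 24 bigram windows in total.
Repeated bigrams (each contributes count−1 duplicates):
  car bag: 2
  hold hold: 2
  will car: 2
3 duplicate windows → 24 − 3 = 21 distinct.

21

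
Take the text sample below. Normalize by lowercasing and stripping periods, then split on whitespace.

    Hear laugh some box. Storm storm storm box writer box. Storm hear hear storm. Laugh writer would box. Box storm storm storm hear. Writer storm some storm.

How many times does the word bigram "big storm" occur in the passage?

0

Scanning the 26 overlapping bigram windows for "big storm":
  (none found)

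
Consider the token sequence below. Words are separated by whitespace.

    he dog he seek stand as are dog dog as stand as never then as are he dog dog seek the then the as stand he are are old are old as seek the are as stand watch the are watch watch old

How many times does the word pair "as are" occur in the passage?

2

Scanning the 42 overlapping bigram windows for "as are":
  position 6–7: as are
  position 15–16: as are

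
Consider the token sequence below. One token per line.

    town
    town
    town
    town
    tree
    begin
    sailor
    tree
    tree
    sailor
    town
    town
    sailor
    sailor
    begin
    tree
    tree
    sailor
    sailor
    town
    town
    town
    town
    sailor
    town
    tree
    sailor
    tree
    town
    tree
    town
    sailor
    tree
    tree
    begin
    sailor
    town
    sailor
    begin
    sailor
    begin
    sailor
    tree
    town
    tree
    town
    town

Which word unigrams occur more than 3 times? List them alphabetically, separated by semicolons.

Unigram counts meeting the condition (more than 3 times):
  begin: 5
  sailor: 13
  town: 17
  tree: 12

begin; sailor; town; tree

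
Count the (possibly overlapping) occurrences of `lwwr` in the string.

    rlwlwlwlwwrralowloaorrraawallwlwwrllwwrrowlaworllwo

3

Sliding a length-4 window over the 51 characters (48 positions):
  position 8–11: lwwr
  position 31–34: lwwr
  position 36–39: lwwr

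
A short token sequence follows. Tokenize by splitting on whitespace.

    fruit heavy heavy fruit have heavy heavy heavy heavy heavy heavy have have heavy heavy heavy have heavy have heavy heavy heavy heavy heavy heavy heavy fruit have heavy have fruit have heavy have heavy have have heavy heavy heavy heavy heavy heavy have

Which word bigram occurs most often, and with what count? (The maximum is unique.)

Bigram frequencies (highest first):
  heavy heavy: 19
  have heavy: 8
  heavy have: 7
  fruit have: 3
  heavy fruit: 2
  have have: 2
  … (2 more, each ≤ 1)

"heavy heavy", 19 times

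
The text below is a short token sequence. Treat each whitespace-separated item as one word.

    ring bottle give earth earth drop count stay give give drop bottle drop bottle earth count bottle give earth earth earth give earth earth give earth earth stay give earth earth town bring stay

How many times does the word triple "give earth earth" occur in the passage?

5

Scanning the 32 overlapping trigram windows for "give earth earth":
  position 3–5: give earth earth
  position 18–20: give earth earth
  position 22–24: give earth earth
  position 25–27: give earth earth
  position 29–31: give earth earth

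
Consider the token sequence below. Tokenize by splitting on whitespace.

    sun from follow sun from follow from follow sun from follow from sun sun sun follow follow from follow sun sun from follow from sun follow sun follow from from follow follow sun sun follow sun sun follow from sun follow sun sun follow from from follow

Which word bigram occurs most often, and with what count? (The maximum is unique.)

"from follow", 8 times

Bigram frequencies (highest first):
  from follow: 8
  follow sun: 7
  follow from: 7
  sun follow: 7
  sun sun: 6
  sun from: 4
  … (3 more, each ≤ 3)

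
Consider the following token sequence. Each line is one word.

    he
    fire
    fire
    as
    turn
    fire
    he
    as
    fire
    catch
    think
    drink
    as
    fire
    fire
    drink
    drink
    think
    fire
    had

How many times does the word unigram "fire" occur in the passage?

Scanning the 20 tokens for "fire":
  position 2: fire
  position 3: fire
  position 6: fire
  position 9: fire
  position 14: fire
  position 15: fire
  position 19: fire

7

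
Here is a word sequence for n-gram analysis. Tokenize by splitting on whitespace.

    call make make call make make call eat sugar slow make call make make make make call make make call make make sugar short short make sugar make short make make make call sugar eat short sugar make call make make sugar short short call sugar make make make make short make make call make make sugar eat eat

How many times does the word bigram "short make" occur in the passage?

3

Scanning the 58 overlapping bigram windows for "short make":
  position 25–26: short make
  position 29–30: short make
  position 51–52: short make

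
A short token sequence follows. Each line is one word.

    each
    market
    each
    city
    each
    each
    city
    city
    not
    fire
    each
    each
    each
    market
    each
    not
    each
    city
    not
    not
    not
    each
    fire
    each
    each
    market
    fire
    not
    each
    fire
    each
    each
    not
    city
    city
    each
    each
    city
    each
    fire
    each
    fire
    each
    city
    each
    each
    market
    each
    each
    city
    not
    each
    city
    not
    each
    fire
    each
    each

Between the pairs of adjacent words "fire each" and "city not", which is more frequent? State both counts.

"fire each" (6 vs 4)

"fire each": 6 occurrences
"city not": 4 occurrences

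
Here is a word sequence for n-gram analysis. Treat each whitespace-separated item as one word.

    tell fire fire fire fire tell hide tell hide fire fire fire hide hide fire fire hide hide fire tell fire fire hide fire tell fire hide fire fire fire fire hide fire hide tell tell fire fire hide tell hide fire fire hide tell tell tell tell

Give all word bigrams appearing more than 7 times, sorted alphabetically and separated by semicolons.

fire fire; fire hide

Bigram counts meeting the condition (more than 7 times):
  fire fire: 12
  fire hide: 8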